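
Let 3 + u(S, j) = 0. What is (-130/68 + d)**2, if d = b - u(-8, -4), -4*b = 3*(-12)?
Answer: 117649/1156 ≈ 101.77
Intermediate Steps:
b = 9 (b = -3*(-12)/4 = -1/4*(-36) = 9)
u(S, j) = -3 (u(S, j) = -3 + 0 = -3)
d = 12 (d = 9 - 1*(-3) = 9 + 3 = 12)
(-130/68 + d)**2 = (-130/68 + 12)**2 = (-130*1/68 + 12)**2 = (-65/34 + 12)**2 = (343/34)**2 = 117649/1156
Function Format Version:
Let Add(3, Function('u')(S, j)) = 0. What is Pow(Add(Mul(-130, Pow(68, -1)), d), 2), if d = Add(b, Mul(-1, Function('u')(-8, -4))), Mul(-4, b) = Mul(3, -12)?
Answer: Rational(117649, 1156) ≈ 101.77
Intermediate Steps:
b = 9 (b = Mul(Rational(-1, 4), Mul(3, -12)) = Mul(Rational(-1, 4), -36) = 9)
Function('u')(S, j) = -3 (Function('u')(S, j) = Add(-3, 0) = -3)
d = 12 (d = Add(9, Mul(-1, -3)) = Add(9, 3) = 12)
Pow(Add(Mul(-130, Pow(68, -1)), d), 2) = Pow(Add(Mul(-130, Pow(68, -1)), 12), 2) = Pow(Add(Mul(-130, Rational(1, 68)), 12), 2) = Pow(Add(Rational(-65, 34), 12), 2) = Pow(Rational(343, 34), 2) = Rational(117649, 1156)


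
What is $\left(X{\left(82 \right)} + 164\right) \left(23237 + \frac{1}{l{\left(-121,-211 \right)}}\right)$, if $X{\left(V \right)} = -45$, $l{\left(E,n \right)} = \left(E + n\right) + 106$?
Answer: $\frac{624935759}{226} \approx 2.7652 \cdot 10^{6}$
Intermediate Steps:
$l{\left(E,n \right)} = 106 + E + n$
$\left(X{\left(82 \right)} + 164\right) \left(23237 + \frac{1}{l{\left(-121,-211 \right)}}\right) = \left(-45 + 164\right) \left(23237 + \frac{1}{106 - 121 - 211}\right) = 119 \left(23237 + \frac{1}{-226}\right) = 119 \left(23237 - \frac{1}{226}\right) = 119 \cdot \frac{5251561}{226} = \frac{624935759}{226}$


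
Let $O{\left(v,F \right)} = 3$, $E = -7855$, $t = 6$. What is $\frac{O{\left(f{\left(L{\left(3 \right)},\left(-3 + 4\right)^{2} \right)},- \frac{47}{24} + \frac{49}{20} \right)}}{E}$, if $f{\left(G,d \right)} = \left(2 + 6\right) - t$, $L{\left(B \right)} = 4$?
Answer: $- \frac{3}{7855} \approx -0.00038192$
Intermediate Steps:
$f{\left(G,d \right)} = 2$ ($f{\left(G,d \right)} = \left(2 + 6\right) - 6 = 8 - 6 = 2$)
$\frac{O{\left(f{\left(L{\left(3 \right)},\left(-3 + 4\right)^{2} \right)},- \frac{47}{24} + \frac{49}{20} \right)}}{E} = \frac{3}{-7855} = 3 \left(- \frac{1}{7855}\right) = - \frac{3}{7855}$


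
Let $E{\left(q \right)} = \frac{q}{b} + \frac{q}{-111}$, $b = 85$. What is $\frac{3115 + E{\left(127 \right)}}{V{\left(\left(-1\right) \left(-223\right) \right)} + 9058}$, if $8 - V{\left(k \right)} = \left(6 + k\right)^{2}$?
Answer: $- \frac{29393327}{409243125} \approx -0.071824$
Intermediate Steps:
$E{\left(q \right)} = \frac{26 q}{9435}$ ($E{\left(q \right)} = \frac{q}{85} + \frac{q}{-111} = q \frac{1}{85} + q \left(- \frac{1}{111}\right) = \frac{q}{85} - \frac{q}{111} = \frac{26 q}{9435}$)
$V{\left(k \right)} = 8 - \left(6 + k\right)^{2}$
$\frac{3115 + E{\left(127 \right)}}{V{\left(\left(-1\right) \left(-223\right) \right)} + 9058} = \frac{3115 + \frac{26}{9435} \cdot 127}{\left(8 - \left(6 - -223\right)^{2}\right) + 9058} = \frac{3115 + \frac{3302}{9435}}{\left(8 - \left(6 + 223\right)^{2}\right) + 9058} = \frac{29393327}{9435 \left(\left(8 - 229^{2}\right) + 9058\right)} = \frac{29393327}{9435 \left(\left(8 - 52441\right) + 9058\right)} = \frac{29393327}{9435 \left(-52433 + 9058\right)} = \frac{29393327}{9435 \left(-43375\right)} = \frac{29393327}{9435} \left(- \frac{1}{43375}\right) = - \frac{29393327}{409243125}$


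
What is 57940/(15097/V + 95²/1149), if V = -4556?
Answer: 303306861360/23771447 ≈ 12759.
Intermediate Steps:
57940/(15097/V + 95²/1149) = 57940/(15097/(-4556) + 95²/1149) = 57940/(15097*(-1/4556) + 9025*(1/1149)) = 57940/(-15097/4556 + 9025/1149) = 57940/(23771447/5234844) = 57940*(5234844/23771447) = 303306861360/23771447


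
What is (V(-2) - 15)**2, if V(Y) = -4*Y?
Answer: 49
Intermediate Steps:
(V(-2) - 15)**2 = (-4*(-2) - 15)**2 = (8 - 15)**2 = (-7)**2 = 49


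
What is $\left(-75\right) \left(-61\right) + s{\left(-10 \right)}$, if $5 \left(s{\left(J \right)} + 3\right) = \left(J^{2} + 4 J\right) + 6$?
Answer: $\frac{22926}{5} \approx 4585.2$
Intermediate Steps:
$s{\left(J \right)} = - \frac{9}{5} + \frac{J^{2}}{5} + \frac{4 J}{5}$ ($s{\left(J \right)} = -3 + \frac{\left(J^{2} + 4 J\right) + 6}{5} = -3 + \frac{6 + J^{2} + 4 J}{5} = -3 + \left(\frac{6}{5} + \frac{J^{2}}{5} + \frac{4 J}{5}\right) = - \frac{9}{5} + \frac{J^{2}}{5} + \frac{4 J}{5}$)
$\left(-75\right) \left(-61\right) + s{\left(-10 \right)} = \left(-75\right) \left(-61\right) + \left(- \frac{9}{5} + \frac{\left(-10\right)^{2}}{5} + \frac{4}{5} \left(-10\right)\right) = 4575 - - \frac{51}{5} = 4575 + \frac{51}{5} = \frac{22926}{5}$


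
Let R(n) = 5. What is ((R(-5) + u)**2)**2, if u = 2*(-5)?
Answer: 625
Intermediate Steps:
u = -10
((R(-5) + u)**2)**2 = ((5 - 10)**2)**2 = ((-5)**2)**2 = 25**2 = 625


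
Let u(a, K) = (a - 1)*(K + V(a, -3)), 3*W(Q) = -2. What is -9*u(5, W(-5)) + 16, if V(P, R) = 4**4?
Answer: -9176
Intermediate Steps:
V(P, R) = 256
W(Q) = -2/3 (W(Q) = (1/3)*(-2) = -2/3)
u(a, K) = (-1 + a)*(256 + K) (u(a, K) = (a - 1)*(K + 256) = (-1 + a)*(256 + K))
-9*u(5, W(-5)) + 16 = -9*(-256 - 1*(-2/3) + 256*5 - 2/3*5) + 16 = -9*(-256 + 2/3 + 1280 - 10/3) + 16 = -9*3064/3 + 16 = -9192 + 16 = -9176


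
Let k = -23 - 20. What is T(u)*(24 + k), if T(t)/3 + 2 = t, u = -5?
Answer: 399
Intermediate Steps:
k = -43
T(t) = -6 + 3*t
T(u)*(24 + k) = (-6 + 3*(-5))*(24 - 43) = (-6 - 15)*(-19) = -21*(-19) = 399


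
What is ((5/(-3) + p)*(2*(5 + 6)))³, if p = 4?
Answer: 3652264/27 ≈ 1.3527e+5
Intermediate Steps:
((5/(-3) + p)*(2*(5 + 6)))³ = ((5/(-3) + 4)*(2*(5 + 6)))³ = ((5*(-⅓) + 4)*(2*11))³ = ((-5/3 + 4)*22)³ = ((7/3)*22)³ = (154/3)³ = 3652264/27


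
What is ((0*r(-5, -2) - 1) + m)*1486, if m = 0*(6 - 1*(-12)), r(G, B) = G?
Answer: -1486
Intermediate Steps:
m = 0 (m = 0*(6 + 12) = 0*18 = 0)
((0*r(-5, -2) - 1) + m)*1486 = ((0*(-5) - 1) + 0)*1486 = ((0 - 1) + 0)*1486 = (-1 + 0)*1486 = -1*1486 = -1486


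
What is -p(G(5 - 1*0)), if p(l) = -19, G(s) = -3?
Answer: 19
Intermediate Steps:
-p(G(5 - 1*0)) = -1*(-19) = 19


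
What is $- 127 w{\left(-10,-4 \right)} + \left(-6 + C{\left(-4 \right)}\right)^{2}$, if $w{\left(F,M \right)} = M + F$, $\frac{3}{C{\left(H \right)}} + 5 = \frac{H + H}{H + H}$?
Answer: $\frac{29177}{16} \approx 1823.6$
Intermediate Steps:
$C{\left(H \right)} = - \frac{3}{4}$ ($C{\left(H \right)} = \frac{3}{-5 + \frac{H + H}{H + H}} = \frac{3}{-5 + \frac{2 H}{2 H}} = \frac{3}{-5 + 2 H \frac{1}{2 H}} = \frac{3}{-5 + 1} = \frac{3}{-4} = 3 \left(- \frac{1}{4}\right) = - \frac{3}{4}$)
$w{\left(F,M \right)} = F + M$
$- 127 w{\left(-10,-4 \right)} + \left(-6 + C{\left(-4 \right)}\right)^{2} = - 127 \left(-10 - 4\right) + \left(-6 - \frac{3}{4}\right)^{2} = \left(-127\right) \left(-14\right) + \left(- \frac{27}{4}\right)^{2} = 1778 + \frac{729}{16} = \frac{29177}{16}$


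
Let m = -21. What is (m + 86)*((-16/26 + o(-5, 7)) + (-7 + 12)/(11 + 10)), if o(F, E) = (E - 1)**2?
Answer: 48625/21 ≈ 2315.5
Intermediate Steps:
o(F, E) = (-1 + E)**2
(m + 86)*((-16/26 + o(-5, 7)) + (-7 + 12)/(11 + 10)) = (-21 + 86)*((-16/26 + (-1 + 7)**2) + (-7 + 12)/(11 + 10)) = 65*((-16*1/26 + 6**2) + 5/21) = 65*((-8/13 + 36) + 5*(1/21)) = 65*(460/13 + 5/21) = 65*(9725/273) = 48625/21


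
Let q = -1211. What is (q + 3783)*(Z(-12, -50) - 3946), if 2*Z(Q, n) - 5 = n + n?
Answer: -10271282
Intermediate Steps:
Z(Q, n) = 5/2 + n (Z(Q, n) = 5/2 + (n + n)/2 = 5/2 + (2*n)/2 = 5/2 + n)
(q + 3783)*(Z(-12, -50) - 3946) = (-1211 + 3783)*((5/2 - 50) - 3946) = 2572*(-95/2 - 3946) = 2572*(-7987/2) = -10271282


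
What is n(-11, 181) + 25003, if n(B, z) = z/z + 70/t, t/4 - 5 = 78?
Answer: 4150699/166 ≈ 25004.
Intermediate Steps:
t = 332 (t = 20 + 4*78 = 20 + 312 = 332)
n(B, z) = 201/166 (n(B, z) = z/z + 70/332 = 1 + 70*(1/332) = 1 + 35/166 = 201/166)
n(-11, 181) + 25003 = 201/166 + 25003 = 4150699/166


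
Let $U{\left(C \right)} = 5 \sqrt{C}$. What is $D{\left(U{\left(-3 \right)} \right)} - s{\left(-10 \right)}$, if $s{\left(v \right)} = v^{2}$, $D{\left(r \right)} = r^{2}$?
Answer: $-175$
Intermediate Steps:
$D{\left(U{\left(-3 \right)} \right)} - s{\left(-10 \right)} = \left(5 \sqrt{-3}\right)^{2} - \left(-10\right)^{2} = \left(5 i \sqrt{3}\right)^{2} - 100 = -75 - 100 = -175$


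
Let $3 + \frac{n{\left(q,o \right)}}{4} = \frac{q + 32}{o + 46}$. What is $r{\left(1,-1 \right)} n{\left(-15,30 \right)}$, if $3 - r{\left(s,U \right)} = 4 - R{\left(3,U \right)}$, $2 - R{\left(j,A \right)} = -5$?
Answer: $- \frac{1266}{19} \approx -66.632$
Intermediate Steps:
$n{\left(q,o \right)} = -12 + \frac{4 \left(32 + q\right)}{46 + o}$ ($n{\left(q,o \right)} = -12 + 4 \frac{q + 32}{o + 46} = -12 + 4 \frac{32 + q}{46 + o} = -12 + \frac{4 \left(32 + q\right)}{46 + o}$)
$R{\left(j,A \right)} = 7$ ($R{\left(j,A \right)} = 2 - -5 = 2 + 5 = 7$)
$r{\left(s,U \right)} = 6$ ($r{\left(s,U \right)} = 3 - \left(4 - 7\right) = 3 - -3 = 3 + 3 = 6$)
$r{\left(1,-1 \right)} n{\left(-15,30 \right)} = 6 \frac{4 \left(-106 - 15 - 90\right)}{46 + 30} = 6 \frac{4 \left(-106 - 15 - 90\right)}{76} = 6 \cdot 4 \cdot \frac{1}{76} \left(-211\right) = 6 \left(- \frac{211}{19}\right) = - \frac{1266}{19}$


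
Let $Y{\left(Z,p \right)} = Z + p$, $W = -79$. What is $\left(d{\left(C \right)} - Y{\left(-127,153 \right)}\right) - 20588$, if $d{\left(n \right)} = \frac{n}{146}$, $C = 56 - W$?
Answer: $- \frac{3009509}{146} \approx -20613.0$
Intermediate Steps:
$C = 135$ ($C = 56 - -79 = 56 + 79 = 135$)
$d{\left(n \right)} = \frac{n}{146}$ ($d{\left(n \right)} = n \frac{1}{146} = \frac{n}{146}$)
$\left(d{\left(C \right)} - Y{\left(-127,153 \right)}\right) - 20588 = \left(\frac{1}{146} \cdot 135 - \left(-127 + 153\right)\right) - 20588 = \left(\frac{135}{146} - 26\right) - 20588 = - \frac{3661}{146} - 20588 = - \frac{3009509}{146}$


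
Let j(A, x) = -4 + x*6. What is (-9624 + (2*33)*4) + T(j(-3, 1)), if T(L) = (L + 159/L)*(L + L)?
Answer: -9034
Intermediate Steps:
j(A, x) = -4 + 6*x
T(L) = 2*L*(L + 159/L) (T(L) = (L + 159/L)*(2*L) = 2*L*(L + 159/L))
(-9624 + (2*33)*4) + T(j(-3, 1)) = (-9624 + (2*33)*4) + (318 + 2*(-4 + 6*1)²) = (-9624 + 66*4) + (318 + 2*(-4 + 6)²) = (-9624 + 264) + (318 + 2*2²) = -9360 + (318 + 2*4) = -9360 + (318 + 8) = -9360 + 326 = -9034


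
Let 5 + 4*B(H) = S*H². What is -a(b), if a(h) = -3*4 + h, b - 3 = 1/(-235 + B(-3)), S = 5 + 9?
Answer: 7375/819 ≈ 9.0049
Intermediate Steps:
S = 14
B(H) = -5/4 + 7*H²/2 (B(H) = -5/4 + (14*H²)/4 = -5/4 + 7*H²/2)
b = 2453/819 (b = 3 + 1/(-235 + (-5/4 + (7/2)*(-3)²)) = 3 + 1/(-235 + (-5/4 + (7/2)*9)) = 3 + 1/(-235 + (-5/4 + 63/2)) = 3 + 1/(-235 + 121/4) = 3 + 1/(-819/4) = 3 - 4/819 = 2453/819 ≈ 2.9951)
a(h) = -12 + h
-a(b) = -(-12 + 2453/819) = -1*(-7375/819) = 7375/819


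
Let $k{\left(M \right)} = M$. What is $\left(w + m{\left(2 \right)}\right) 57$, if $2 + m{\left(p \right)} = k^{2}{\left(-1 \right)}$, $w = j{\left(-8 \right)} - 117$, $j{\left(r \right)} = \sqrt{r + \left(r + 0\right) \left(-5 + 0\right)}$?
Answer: $-6726 + 228 \sqrt{2} \approx -6403.6$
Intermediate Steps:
$j{\left(r \right)} = 2 \sqrt{- r}$ ($j{\left(r \right)} = \sqrt{r + r \left(-5\right)} = \sqrt{r - 5 r} = \sqrt{- 4 r} = 2 \sqrt{- r}$)
$w = -117 + 4 \sqrt{2}$ ($w = 2 \sqrt{\left(-1\right) \left(-8\right)} - 117 = 2 \sqrt{8} - 117 = 2 \cdot 2 \sqrt{2} - 117 = 4 \sqrt{2} - 117 = -117 + 4 \sqrt{2} \approx -111.34$)
$m{\left(p \right)} = -1$ ($m{\left(p \right)} = -2 + \left(-1\right)^{2} = -2 + 1 = -1$)
$\left(w + m{\left(2 \right)}\right) 57 = \left(\left(-117 + 4 \sqrt{2}\right) - 1\right) 57 = \left(-118 + 4 \sqrt{2}\right) 57 = -6726 + 228 \sqrt{2}$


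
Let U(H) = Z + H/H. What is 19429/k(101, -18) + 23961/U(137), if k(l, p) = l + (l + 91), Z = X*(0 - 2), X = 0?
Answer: 7040002/293 ≈ 24027.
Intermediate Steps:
Z = 0 (Z = 0*(0 - 2) = 0*(-2) = 0)
k(l, p) = 91 + 2*l (k(l, p) = l + (91 + l) = 91 + 2*l)
U(H) = 1 (U(H) = 0 + H/H = 0 + 1 = 1)
19429/k(101, -18) + 23961/U(137) = 19429/(91 + 2*101) + 23961/1 = 19429/(91 + 202) + 23961*1 = 19429/293 + 23961 = 7040002/293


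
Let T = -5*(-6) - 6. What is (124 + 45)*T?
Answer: 4056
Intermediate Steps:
T = 24 (T = 30 - 6 = 24)
(124 + 45)*T = (124 + 45)*24 = 169*24 = 4056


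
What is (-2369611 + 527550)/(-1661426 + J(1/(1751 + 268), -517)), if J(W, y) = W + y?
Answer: 286086243/258112532 ≈ 1.1084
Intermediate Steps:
(-2369611 + 527550)/(-1661426 + J(1/(1751 + 268), -517)) = (-2369611 + 527550)/(-1661426 + (1/(1751 + 268) - 517)) = -1842061/(-1661426 + (1/2019 - 517)) = -1842061/(-1661426 - 1043822/2019) = -1842061/(-3355462916/2019) = -1842061*(-2019/3355462916) = 286086243/258112532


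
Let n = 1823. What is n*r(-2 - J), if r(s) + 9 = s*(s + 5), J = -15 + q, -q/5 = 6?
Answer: 3746265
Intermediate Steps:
q = -30 (q = -5*6 = -30)
J = -45 (J = -15 - 30 = -45)
r(s) = -9 + s*(5 + s) (r(s) = -9 + s*(s + 5) = -9 + s*(5 + s))
n*r(-2 - J) = 1823*(-9 + (-2 - 1*(-45))² + 5*(-2 - 1*(-45))) = 1823*(-9 + (-2 + 45)² + 5*(-2 + 45)) = 1823*(-9 + 43² + 5*43) = 1823*(-9 + 1849 + 215) = 1823*2055 = 3746265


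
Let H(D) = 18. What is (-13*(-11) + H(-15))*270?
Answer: 43470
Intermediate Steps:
(-13*(-11) + H(-15))*270 = (-13*(-11) + 18)*270 = (143 + 18)*270 = 161*270 = 43470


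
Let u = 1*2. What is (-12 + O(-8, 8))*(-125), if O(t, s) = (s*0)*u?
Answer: 1500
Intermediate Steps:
u = 2
O(t, s) = 0 (O(t, s) = (s*0)*2 = 0*2 = 0)
(-12 + O(-8, 8))*(-125) = (-12 + 0)*(-125) = -12*(-125) = 1500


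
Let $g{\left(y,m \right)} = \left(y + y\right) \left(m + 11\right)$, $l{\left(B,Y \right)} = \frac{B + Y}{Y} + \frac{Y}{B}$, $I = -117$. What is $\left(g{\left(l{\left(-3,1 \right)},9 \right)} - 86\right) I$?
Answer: $20982$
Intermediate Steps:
$l{\left(B,Y \right)} = \frac{Y}{B} + \frac{B + Y}{Y}$ ($l{\left(B,Y \right)} = \frac{B + Y}{Y} + \frac{Y}{B} = \frac{Y}{B} + \frac{B + Y}{Y}$)
$g{\left(y,m \right)} = 2 y \left(11 + m\right)$
$\left(g{\left(l{\left(-3,1 \right)},9 \right)} - 86\right) I = \left(2 \left(1 - \frac{3}{1} + 1 \frac{1}{-3}\right) \left(11 + 9\right) - 86\right) \left(-117\right) = \left(2 \left(1 - 3 + 1 \left(- \frac{1}{3}\right)\right) 20 - 86\right) \left(-117\right) = \left(2 \left(1 - 3 - \frac{1}{3}\right) 20 - 86\right) \left(-117\right) = \left(2 \left(- \frac{7}{3}\right) 20 - 86\right) \left(-117\right) = \left(- \frac{280}{3} - 86\right) \left(-117\right) = \left(- \frac{538}{3}\right) \left(-117\right) = 20982$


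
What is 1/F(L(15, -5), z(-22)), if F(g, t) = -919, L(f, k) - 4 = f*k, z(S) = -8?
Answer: -1/919 ≈ -0.0010881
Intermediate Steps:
L(f, k) = 4 + f*k
1/F(L(15, -5), z(-22)) = 1/(-919) = -1/919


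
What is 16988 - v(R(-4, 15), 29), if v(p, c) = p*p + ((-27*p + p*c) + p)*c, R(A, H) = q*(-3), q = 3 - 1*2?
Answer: 17240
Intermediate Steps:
q = 1 (q = 3 - 2 = 1)
R(A, H) = -3 (R(A, H) = 1*(-3) = -3)
v(p, c) = p**2 + c*(-26*p + c*p) (v(p, c) = p**2 + ((-27*p + c*p) + p)*c = p**2 + (-26*p + c*p)*c = p**2 + c*(-26*p + c*p))
16988 - v(R(-4, 15), 29) = 16988 - (-3)*(-3 + 29**2 - 26*29) = 16988 - (-3)*(-3 + 841 - 754) = 16988 - (-3)*84 = 16988 - 1*(-252) = 16988 + 252 = 17240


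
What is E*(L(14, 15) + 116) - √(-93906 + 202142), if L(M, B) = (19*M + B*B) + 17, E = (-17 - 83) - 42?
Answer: -88608 - 2*√27059 ≈ -88937.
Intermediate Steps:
E = -142 (E = -100 - 42 = -142)
L(M, B) = 17 + B² + 19*M (L(M, B) = (19*M + B²) + 17 = (B² + 19*M) + 17 = 17 + B² + 19*M)
E*(L(14, 15) + 116) - √(-93906 + 202142) = -142*((17 + 15² + 19*14) + 116) - √(-93906 + 202142) = -142*((17 + 225 + 266) + 116) - √108236 = -142*(508 + 116) - 2*√27059 = -142*624 - 2*√27059 = -88608 - 2*√27059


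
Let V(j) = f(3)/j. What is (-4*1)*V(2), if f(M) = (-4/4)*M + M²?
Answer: -12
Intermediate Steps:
f(M) = M² - M (f(M) = (-4*¼)*M + M² = -M + M² = M² - M)
V(j) = 6/j (V(j) = (3*(-1 + 3))/j = (3*2)/j = 6/j)
(-4*1)*V(2) = (-4*1)*(6/2) = -24/2 = -4*3 = -12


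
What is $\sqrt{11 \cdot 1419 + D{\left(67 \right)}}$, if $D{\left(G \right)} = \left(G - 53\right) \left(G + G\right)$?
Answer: $\sqrt{17485} \approx 132.23$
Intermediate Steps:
$D{\left(G \right)} = 2 G \left(-53 + G\right)$ ($D{\left(G \right)} = \left(-53 + G\right) 2 G = 2 G \left(-53 + G\right)$)
$\sqrt{11 \cdot 1419 + D{\left(67 \right)}} = \sqrt{11 \cdot 1419 + 2 \cdot 67 \left(-53 + 67\right)} = \sqrt{15609 + 2 \cdot 67 \cdot 14} = \sqrt{15609 + 1876} = \sqrt{17485}$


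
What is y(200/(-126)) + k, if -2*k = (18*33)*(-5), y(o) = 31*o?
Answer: 90455/63 ≈ 1435.8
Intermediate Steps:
k = 1485 (k = -18*33*(-5)/2 = -297*(-5) = -½*(-2970) = 1485)
y(200/(-126)) + k = 31*(200/(-126)) + 1485 = 31*(200*(-1/126)) + 1485 = 31*(-100/63) + 1485 = -3100/63 + 1485 = 90455/63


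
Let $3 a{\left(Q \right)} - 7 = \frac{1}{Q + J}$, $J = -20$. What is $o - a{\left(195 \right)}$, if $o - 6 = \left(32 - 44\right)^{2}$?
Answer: $\frac{77524}{525} \approx 147.66$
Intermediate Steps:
$o = 150$ ($o = 6 + \left(32 - 44\right)^{2} = 6 + \left(-12\right)^{2} = 6 + 144 = 150$)
$a{\left(Q \right)} = \frac{7}{3} + \frac{1}{3 \left(-20 + Q\right)}$ ($a{\left(Q \right)} = \frac{7}{3} + \frac{1}{3 \left(Q - 20\right)} = \frac{7}{3} + \frac{1}{3 \left(-20 + Q\right)}$)
$o - a{\left(195 \right)} = 150 - \frac{-139 + 7 \cdot 195}{3 \left(-20 + 195\right)} = 150 - \frac{-139 + 1365}{3 \cdot 175} = 150 - \frac{1}{3} \cdot \frac{1}{175} \cdot 1226 = 150 - \frac{1226}{525} = \frac{77524}{525}$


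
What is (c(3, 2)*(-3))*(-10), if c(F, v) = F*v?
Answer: 180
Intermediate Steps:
(c(3, 2)*(-3))*(-10) = ((3*2)*(-3))*(-10) = (6*(-3))*(-10) = -18*(-10) = 180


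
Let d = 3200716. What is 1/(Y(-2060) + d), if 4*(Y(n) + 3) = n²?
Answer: 1/4261613 ≈ 2.3465e-7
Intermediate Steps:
Y(n) = -3 + n²/4
1/(Y(-2060) + d) = 1/((-3 + (¼)*(-2060)²) + 3200716) = 1/((-3 + (¼)*4243600) + 3200716) = 1/((-3 + 1060900) + 3200716) = 1/(1060897 + 3200716) = 1/4261613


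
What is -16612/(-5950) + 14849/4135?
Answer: 15704217/2460325 ≈ 6.3830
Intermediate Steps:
-16612/(-5950) + 14849/4135 = -16612*(-1/5950) + 14849*(1/4135) = 8306/2975 + 14849/4135 = 15704217/2460325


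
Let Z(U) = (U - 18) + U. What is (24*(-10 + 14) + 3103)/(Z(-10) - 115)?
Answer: -3199/153 ≈ -20.909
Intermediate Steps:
Z(U) = -18 + 2*U (Z(U) = (-18 + U) + U = -18 + 2*U)
(24*(-10 + 14) + 3103)/(Z(-10) - 115) = (24*(-10 + 14) + 3103)/((-18 + 2*(-10)) - 115) = (24*4 + 3103)/((-18 - 20) - 115) = (96 + 3103)/(-38 - 115) = 3199/(-153) = 3199*(-1/153) = -3199/153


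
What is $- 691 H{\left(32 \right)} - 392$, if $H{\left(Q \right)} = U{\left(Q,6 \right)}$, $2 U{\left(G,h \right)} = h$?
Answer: $-2465$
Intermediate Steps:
$U{\left(G,h \right)} = \frac{h}{2}$
$H{\left(Q \right)} = 3$ ($H{\left(Q \right)} = \frac{1}{2} \cdot 6 = 3$)
$- 691 H{\left(32 \right)} - 392 = \left(-691\right) 3 - 392 = -2073 - 392 = -2465$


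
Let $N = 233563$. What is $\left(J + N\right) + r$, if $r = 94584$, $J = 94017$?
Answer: $422164$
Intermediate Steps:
$\left(J + N\right) + r = \left(94017 + 233563\right) + 94584 = 327580 + 94584 = 422164$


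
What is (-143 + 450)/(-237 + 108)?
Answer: -307/129 ≈ -2.3798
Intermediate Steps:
(-143 + 450)/(-237 + 108) = 307/(-129) = 307*(-1/129) = -307/129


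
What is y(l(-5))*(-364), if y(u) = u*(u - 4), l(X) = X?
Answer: -16380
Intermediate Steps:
y(u) = u*(-4 + u)
y(l(-5))*(-364) = -5*(-4 - 5)*(-364) = -5*(-9)*(-364) = 45*(-364) = -16380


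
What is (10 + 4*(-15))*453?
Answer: -22650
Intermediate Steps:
(10 + 4*(-15))*453 = (10 - 60)*453 = -50*453 = -22650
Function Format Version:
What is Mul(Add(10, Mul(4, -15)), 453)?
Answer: -22650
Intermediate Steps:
Mul(Add(10, Mul(4, -15)), 453) = Mul(Add(10, -60), 453) = Mul(-50, 453) = -22650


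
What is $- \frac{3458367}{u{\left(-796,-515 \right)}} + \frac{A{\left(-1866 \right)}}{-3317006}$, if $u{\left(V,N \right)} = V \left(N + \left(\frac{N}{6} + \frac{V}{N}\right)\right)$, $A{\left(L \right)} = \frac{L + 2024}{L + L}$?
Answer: $- \frac{16535885724111212891}{2280892505181101196} \approx -7.2497$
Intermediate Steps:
$A{\left(L \right)} = \frac{2024 + L}{2 L}$
$u{\left(V,N \right)} = V \left(\frac{7 N}{6} + \frac{V}{N}\right)$ ($u{\left(V,N \right)} = V \left(N + \left(N \frac{1}{6} + \frac{V}{N}\right)\right) = V \left(N + \left(\frac{N}{6} + \frac{V}{N}\right)\right) = V \left(\frac{7 N}{6} + \frac{V}{N}\right)$)
$- \frac{3458367}{u{\left(-796,-515 \right)}} + \frac{A{\left(-1866 \right)}}{-3317006} = - \frac{3458367}{\frac{\left(-796\right)^{2}}{-515} + \frac{7}{6} \left(-515\right) \left(-796\right)} + \frac{\frac{1}{2} \frac{1}{-1866} \left(2024 - 1866\right)}{-3317006} = - \frac{3458367}{\left(- \frac{1}{515}\right) 633616 + \frac{1434790}{3}} + \frac{1}{2} \left(- \frac{1}{1866}\right) 158 \left(- \frac{1}{3317006}\right) = - \frac{3458367}{- \frac{633616}{515} + \frac{1434790}{3}} - - \frac{79}{6189533196} = - \frac{3458367}{\frac{737016002}{1545}} + \frac{79}{6189533196} = \left(-3458367\right) \frac{1545}{737016002} + \frac{79}{6189533196} = - \frac{5343177015}{737016002} + \frac{79}{6189533196} = - \frac{16535885724111212891}{2280892505181101196}$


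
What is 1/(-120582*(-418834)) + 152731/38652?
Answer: 160697962480610/40668218277687 ≈ 3.9514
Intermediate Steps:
1/(-120582*(-418834)) + 152731/38652 = -1/120582*(-1/418834) + 152731*(1/38652) = 1/50503841388 + 152731/38652 = 160697962480610/40668218277687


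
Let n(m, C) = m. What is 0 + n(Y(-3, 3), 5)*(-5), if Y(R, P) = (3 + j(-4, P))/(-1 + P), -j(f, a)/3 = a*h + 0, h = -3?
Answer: -75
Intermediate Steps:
j(f, a) = 9*a (j(f, a) = -3*(a*(-3) + 0) = -3*(-3*a + 0) = -(-9)*a = 9*a)
Y(R, P) = (3 + 9*P)/(-1 + P)
0 + n(Y(-3, 3), 5)*(-5) = 0 + (3*(1 + 3*3)/(-1 + 3))*(-5) = 0 + (3*(1 + 9)/2)*(-5) = 0 + (3*(½)*10)*(-5) = 0 + 15*(-5) = 0 - 75 = -75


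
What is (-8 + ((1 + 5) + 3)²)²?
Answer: 5329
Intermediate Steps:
(-8 + ((1 + 5) + 3)²)² = (-8 + (6 + 3)²)² = (-8 + 9²)² = (-8 + 81)² = 73² = 5329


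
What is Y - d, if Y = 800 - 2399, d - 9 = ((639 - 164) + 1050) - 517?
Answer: -2616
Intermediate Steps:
d = 1017 (d = 9 + (((639 - 164) + 1050) - 517) = 9 + ((475 + 1050) - 517) = 9 + (1525 - 517) = 9 + 1008 = 1017)
Y = -1599
Y - d = -1599 - 1*1017 = -1599 - 1017 = -2616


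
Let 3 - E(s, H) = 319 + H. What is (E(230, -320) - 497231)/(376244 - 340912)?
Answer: -497227/35332 ≈ -14.073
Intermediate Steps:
E(s, H) = -316 - H (E(s, H) = 3 - (319 + H) = 3 + (-319 - H) = -316 - H)
(E(230, -320) - 497231)/(376244 - 340912) = ((-316 - 1*(-320)) - 497231)/(376244 - 340912) = ((-316 + 320) - 497231)/35332 = (4 - 497231)*(1/35332) = -497227*1/35332 = -497227/35332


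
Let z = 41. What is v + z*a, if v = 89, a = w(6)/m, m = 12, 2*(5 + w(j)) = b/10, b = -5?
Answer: 1137/16 ≈ 71.063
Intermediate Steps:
w(j) = -21/4 (w(j) = -5 + (-5/10)/2 = -5 + (-5*⅒)/2 = -5 + (½)*(-½) = -5 - ¼ = -21/4)
a = -7/16 (a = -21/4/12 = -21/4*1/12 = -7/16 ≈ -0.43750)
v + z*a = 89 + 41*(-7/16) = 89 - 287/16 = 1137/16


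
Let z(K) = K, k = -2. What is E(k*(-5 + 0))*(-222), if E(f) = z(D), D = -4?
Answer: 888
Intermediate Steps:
E(f) = -4
E(k*(-5 + 0))*(-222) = -4*(-222) = 888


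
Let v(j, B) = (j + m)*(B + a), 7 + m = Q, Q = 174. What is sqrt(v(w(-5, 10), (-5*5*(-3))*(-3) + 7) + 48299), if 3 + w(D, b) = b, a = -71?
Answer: I*sqrt(1987) ≈ 44.576*I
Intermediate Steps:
w(D, b) = -3 + b
m = 167 (m = -7 + 174 = 167)
v(j, B) = (-71 + B)*(167 + j) (v(j, B) = (j + 167)*(B - 71) = (167 + j)*(-71 + B) = (-71 + B)*(167 + j))
sqrt(v(w(-5, 10), (-5*5*(-3))*(-3) + 7) + 48299) = sqrt((-11857 - 71*(-3 + 10) + 167*((-5*5*(-3))*(-3) + 7) + ((-5*5*(-3))*(-3) + 7)*(-3 + 10)) + 48299) = sqrt((-11857 - 71*7 + 167*(-25*(-3)*(-3) + 7) + (-25*(-3)*(-3) + 7)*7) + 48299) = sqrt((-11857 - 497 + 167*(75*(-3) + 7) + (75*(-3) + 7)*7) + 48299) = sqrt((-11857 - 497 + 167*(-225 + 7) + (-225 + 7)*7) + 48299) = sqrt((-11857 - 497 + 167*(-218) - 218*7) + 48299) = sqrt((-11857 - 497 - 36406 - 1526) + 48299) = sqrt(-50286 + 48299) = sqrt(-1987) = I*sqrt(1987)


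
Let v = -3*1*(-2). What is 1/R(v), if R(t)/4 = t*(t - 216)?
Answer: -1/5040 ≈ -0.00019841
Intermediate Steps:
v = 6 (v = -3*(-2) = 6)
R(t) = 4*t*(-216 + t) (R(t) = 4*(t*(t - 216)) = 4*(t*(-216 + t)) = 4*t*(-216 + t))
1/R(v) = 1/(4*6*(-216 + 6)) = 1/(4*6*(-210)) = 1/(-5040) = -1/5040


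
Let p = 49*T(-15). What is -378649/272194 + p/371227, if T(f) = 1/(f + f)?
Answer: -1054238826799/757843215285 ≈ -1.3911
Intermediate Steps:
T(f) = 1/(2*f)
p = -49/30 (p = 49*((½)/(-15)) = 49*((½)*(-1/15)) = 49*(-1/30) = -49/30 ≈ -1.6333)
-378649/272194 + p/371227 = -378649/272194 - 49/30/371227 = -378649*1/272194 - 49/30*1/371227 = -378649/272194 - 49/11136810 = -1054238826799/757843215285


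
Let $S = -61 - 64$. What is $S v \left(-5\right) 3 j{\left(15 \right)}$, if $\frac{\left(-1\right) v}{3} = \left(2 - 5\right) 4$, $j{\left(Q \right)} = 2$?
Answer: $135000$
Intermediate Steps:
$v = 36$ ($v = - 3 \left(2 - 5\right) 4 = - 3 \left(\left(-3\right) 4\right) = \left(-3\right) \left(-12\right) = 36$)
$S = -125$ ($S = -61 - 64 = -125$)
$S v \left(-5\right) 3 j{\left(15 \right)} = - 125 \cdot 36 \left(-5\right) 3 \cdot 2 = - 125 \left(\left(-180\right) 3\right) 2 = \left(-125\right) \left(-540\right) 2 = 67500 \cdot 2 = 135000$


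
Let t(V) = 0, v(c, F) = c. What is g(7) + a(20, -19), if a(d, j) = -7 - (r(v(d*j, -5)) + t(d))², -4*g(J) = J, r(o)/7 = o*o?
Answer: -4086866560035/4 ≈ -1.0217e+12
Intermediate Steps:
r(o) = 7*o² (r(o) = 7*(o*o) = 7*o²)
g(J) = -J/4
a(d, j) = -7 - 49*d⁴*j⁴ (a(d, j) = -7 - (7*(d*j)² + 0)² = -7 - (7*(d²*j²) + 0)² = -7 - (7*d²*j² + 0)² = -7 - (7*d²*j²)² = -7 - 49*d⁴*j⁴)
g(7) + a(20, -19) = -¼*7 + (-7 - 49*20⁴*(-19)⁴) = -7/4 + (-7 - 49*160000*130321) = -7/4 + (-7 - 1021716640000) = -7/4 - 1021716640007 = -4086866560035/4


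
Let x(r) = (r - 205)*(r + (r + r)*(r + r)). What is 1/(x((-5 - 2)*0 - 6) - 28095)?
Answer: -1/57213 ≈ -1.7479e-5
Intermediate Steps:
x(r) = (-205 + r)*(r + 4*r²) (x(r) = (-205 + r)*(r + (2*r)*(2*r)) = (-205 + r)*(r + 4*r²))
1/(x((-5 - 2)*0 - 6) - 28095) = 1/(((-5 - 2)*0 - 6)*(-205 - 819*((-5 - 2)*0 - 6) + 4*((-5 - 2)*0 - 6)²) - 28095) = 1/((-7*0 - 6)*(-205 - 819*(-7*0 - 6) + 4*(-7*0 - 6)²) - 28095) = 1/((0 - 6)*(-205 - 819*(0 - 6) + 4*(0 - 6)²) - 28095) = 1/(-6*(-205 - 819*(-6) + 4*(-6)²) - 28095) = 1/(-6*(-205 + 4914 + 4*36) - 28095) = 1/(-6*(-205 + 4914 + 144) - 28095) = 1/(-6*4853 - 28095) = 1/(-29118 - 28095) = 1/(-57213) = -1/57213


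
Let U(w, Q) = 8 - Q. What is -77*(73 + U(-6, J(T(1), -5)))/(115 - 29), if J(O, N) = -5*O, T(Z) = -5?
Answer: -2156/43 ≈ -50.140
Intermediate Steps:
-77*(73 + U(-6, J(T(1), -5)))/(115 - 29) = -77*(73 + (8 - (-5)*(-5)))/(115 - 29) = -77*(73 + (8 - 1*25))/86 = -77*(73 + (8 - 25))/86 = -77*(73 - 17)/86 = -4312/86 = -77*28/43 = -2156/43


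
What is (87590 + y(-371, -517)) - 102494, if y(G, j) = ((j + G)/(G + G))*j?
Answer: -5758932/371 ≈ -15523.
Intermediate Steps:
y(G, j) = j*(G + j)/(2*G) (y(G, j) = ((G + j)/((2*G)))*j = ((G + j)*(1/(2*G)))*j = ((G + j)/(2*G))*j = j*(G + j)/(2*G))
(87590 + y(-371, -517)) - 102494 = (87590 + (1/2)*(-517)*(-371 - 517)/(-371)) - 102494 = (87590 + (1/2)*(-517)*(-1/371)*(-888)) - 102494 = (87590 - 229548/371) - 102494 = 32266342/371 - 102494 = -5758932/371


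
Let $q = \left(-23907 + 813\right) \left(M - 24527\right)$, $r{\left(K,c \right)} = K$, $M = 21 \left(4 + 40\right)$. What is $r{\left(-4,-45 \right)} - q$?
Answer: $-545087686$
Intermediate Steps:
$M = 924$ ($M = 21 \cdot 44 = 924$)
$q = 545087682$ ($q = \left(-23907 + 813\right) \left(924 - 24527\right) = \left(-23094\right) \left(-23603\right) = 545087682$)
$r{\left(-4,-45 \right)} - q = -4 - 545087682 = -545087686$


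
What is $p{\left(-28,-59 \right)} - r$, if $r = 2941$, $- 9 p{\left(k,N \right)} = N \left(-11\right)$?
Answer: $- \frac{27118}{9} \approx -3013.1$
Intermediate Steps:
$p{\left(k,N \right)} = \frac{11 N}{9}$ ($p{\left(k,N \right)} = - \frac{N \left(-11\right)}{9} = - \frac{\left(-11\right) N}{9} = \frac{11 N}{9}$)
$p{\left(-28,-59 \right)} - r = \frac{11}{9} \left(-59\right) - 2941 = - \frac{649}{9} - 2941 = - \frac{27118}{9}$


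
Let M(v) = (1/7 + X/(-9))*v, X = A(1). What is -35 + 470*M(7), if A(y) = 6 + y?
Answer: -19115/9 ≈ -2123.9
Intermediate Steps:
X = 7 (X = 6 + 1 = 7)
M(v) = -40*v/63 (M(v) = (1/7 + 7/(-9))*v = (1*(⅐) + 7*(-⅑))*v = (⅐ - 7/9)*v = -40*v/63)
-35 + 470*M(7) = -35 + 470*(-40/63*7) = -35 + 470*(-40/9) = -35 - 18800/9 = -19115/9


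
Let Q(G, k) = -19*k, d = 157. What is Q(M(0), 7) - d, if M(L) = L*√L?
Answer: -290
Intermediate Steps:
M(L) = L^(3/2)
Q(M(0), 7) - d = -19*7 - 1*157 = -133 - 157 = -290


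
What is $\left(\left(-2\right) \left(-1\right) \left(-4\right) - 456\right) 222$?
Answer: $-103008$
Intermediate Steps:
$\left(\left(-2\right) \left(-1\right) \left(-4\right) - 456\right) 222 = \left(2 \left(-4\right) - 456\right) 222 = \left(-8 - 456\right) 222 = \left(-464\right) 222 = -103008$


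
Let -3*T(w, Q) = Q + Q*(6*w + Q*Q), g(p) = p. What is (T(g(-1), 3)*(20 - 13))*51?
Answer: -1428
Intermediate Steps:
T(w, Q) = -Q/3 - Q*(Q² + 6*w)/3 (T(w, Q) = -(Q + Q*(6*w + Q*Q))/3 = -(Q + Q*(6*w + Q²))/3 = -(Q + Q*(Q² + 6*w))/3 = -Q/3 - Q*(Q² + 6*w)/3)
(T(g(-1), 3)*(20 - 13))*51 = ((-⅓*3*(1 + 3² + 6*(-1)))*(20 - 13))*51 = (-⅓*3*(1 + 9 - 6)*7)*51 = (-⅓*3*4*7)*51 = -4*7*51 = -28*51 = -1428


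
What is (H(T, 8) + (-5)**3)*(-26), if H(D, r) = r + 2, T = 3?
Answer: 2990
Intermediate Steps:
H(D, r) = 2 + r
(H(T, 8) + (-5)**3)*(-26) = ((2 + 8) + (-5)**3)*(-26) = (10 - 125)*(-26) = -115*(-26) = 2990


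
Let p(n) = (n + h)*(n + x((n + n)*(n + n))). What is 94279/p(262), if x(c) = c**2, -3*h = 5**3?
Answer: 282837/49834098805118 ≈ 5.6756e-9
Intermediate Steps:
h = -125/3 (h = -1/3*5**3 = -1/3*125 = -125/3 ≈ -41.667)
p(n) = (-125/3 + n)*(n + 16*n**4) (p(n) = (n - 125/3)*(n + ((n + n)*(n + n))**2) = (-125/3 + n)*(n + ((2*n)*(2*n))**2) = (-125/3 + n)*(n + (4*n**2)**2) = (-125/3 + n)*(n + 16*n**4))
94279/p(262) = 94279/(((1/3)*262*(-125 - 2000*262**3 + 3*262 + 48*262**4))) = 94279/(((1/3)*262*(-125 - 2000*17984728 + 786 + 48*4711998736))) = 94279/(((1/3)*262*(-125 - 35969456000 + 786 + 226175939328))) = 94279/(((1/3)*262*190206483989)) = 94279/(49834098805118/3) = 94279*(3/49834098805118) = 282837/49834098805118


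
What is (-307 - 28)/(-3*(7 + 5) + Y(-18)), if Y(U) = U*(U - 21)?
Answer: -335/666 ≈ -0.50300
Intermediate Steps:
Y(U) = U*(-21 + U)
(-307 - 28)/(-3*(7 + 5) + Y(-18)) = (-307 - 28)/(-3*(7 + 5) - 18*(-21 - 18)) = -335/(-3*12 - 18*(-39)) = -335/(-36 + 702) = -335/666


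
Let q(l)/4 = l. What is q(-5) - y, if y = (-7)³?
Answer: 323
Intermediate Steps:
y = -343
q(l) = 4*l
q(-5) - y = 4*(-5) - 1*(-343) = -20 + 343 = 323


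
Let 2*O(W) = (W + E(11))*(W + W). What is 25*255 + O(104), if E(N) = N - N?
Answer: 17191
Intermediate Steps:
E(N) = 0
O(W) = W² (O(W) = ((W + 0)*(W + W))/2 = (W*(2*W))/2 = (2*W²)/2 = W²)
25*255 + O(104) = 25*255 + 104² = 6375 + 10816 = 17191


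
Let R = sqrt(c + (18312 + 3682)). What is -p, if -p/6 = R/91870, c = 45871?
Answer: 21*sqrt(1385)/45935 ≈ 0.017014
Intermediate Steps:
R = 7*sqrt(1385) (R = sqrt(45871 + (18312 + 3682)) = sqrt(45871 + 21994) = sqrt(67865) = 7*sqrt(1385) ≈ 260.51)
p = -21*sqrt(1385)/45935 (p = -6*7*sqrt(1385)/91870 = -21*sqrt(1385)/45935 ≈ -0.017014)
-p = -(-21)*sqrt(1385)/45935 = 21*sqrt(1385)/45935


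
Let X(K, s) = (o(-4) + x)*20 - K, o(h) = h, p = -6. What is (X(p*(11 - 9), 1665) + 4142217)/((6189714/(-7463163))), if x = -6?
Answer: -10304212525909/2063238 ≈ -4.9942e+6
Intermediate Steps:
X(K, s) = -200 - K (X(K, s) = (-4 - 6)*20 - K = -10*20 - K = -200 - K)
(X(p*(11 - 9), 1665) + 4142217)/((6189714/(-7463163))) = ((-200 - (-6)*(11 - 9)) + 4142217)/((6189714/(-7463163))) = ((-200 - (-6)*2) + 4142217)/((6189714*(-1/7463163))) = ((-200 - 1*(-12)) + 4142217)/(-2063238/2487721) = ((-200 + 12) + 4142217)*(-2487721/2063238) = (-188 + 4142217)*(-2487721/2063238) = 4142029*(-2487721/2063238) = -10304212525909/2063238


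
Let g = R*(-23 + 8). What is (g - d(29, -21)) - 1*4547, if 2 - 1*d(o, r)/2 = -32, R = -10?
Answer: -4465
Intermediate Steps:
d(o, r) = 68 (d(o, r) = 4 - 2*(-32) = 4 + 64 = 68)
g = 150 (g = -10*(-23 + 8) = -10*(-15) = 150)
(g - d(29, -21)) - 1*4547 = (150 - 1*68) - 1*4547 = (150 - 68) - 4547 = 82 - 4547 = -4465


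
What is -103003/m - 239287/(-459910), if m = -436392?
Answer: 6899774647/9122774760 ≈ 0.75632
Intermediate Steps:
-103003/m - 239287/(-459910) = -103003/(-436392) - 239287/(-459910) = -103003*(-1/436392) - 239287*(-1/459910) = 103003/436392 + 239287/459910 = 6899774647/9122774760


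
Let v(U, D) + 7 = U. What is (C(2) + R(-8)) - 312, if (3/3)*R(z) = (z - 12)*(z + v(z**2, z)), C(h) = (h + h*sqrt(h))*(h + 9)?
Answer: -1270 + 22*sqrt(2) ≈ -1238.9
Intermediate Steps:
v(U, D) = -7 + U
C(h) = (9 + h)*(h + h**(3/2)) (C(h) = (h + h**(3/2))*(9 + h) = (9 + h)*(h + h**(3/2)))
R(z) = (-12 + z)*(-7 + z + z**2) (R(z) = (z - 12)*(z + (-7 + z**2)) = (-12 + z)*(-7 + z + z**2))
(C(2) + R(-8)) - 312 = ((2**2 + 2**(5/2) + 9*2 + 9*2**(3/2)) + (84 + (-8)**3 - 19*(-8) - 11*(-8)**2)) - 312 = ((4 + 4*sqrt(2) + 18 + 9*(2*sqrt(2))) + (84 - 512 + 152 - 11*64)) - 312 = ((4 + 4*sqrt(2) + 18 + 18*sqrt(2)) + (84 - 512 + 152 - 704)) - 312 = ((22 + 22*sqrt(2)) - 980) - 312 = (-958 + 22*sqrt(2)) - 312 = -1270 + 22*sqrt(2)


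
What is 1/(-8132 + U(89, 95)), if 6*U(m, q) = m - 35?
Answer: -1/8123 ≈ -0.00012311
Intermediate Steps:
U(m, q) = -35/6 + m/6 (U(m, q) = (m - 35)/6 = (-35 + m)/6 = -35/6 + m/6)
1/(-8132 + U(89, 95)) = 1/(-8132 + (-35/6 + (⅙)*89)) = 1/(-8132 + (-35/6 + 89/6)) = 1/(-8132 + 9) = 1/(-8123) = -1/8123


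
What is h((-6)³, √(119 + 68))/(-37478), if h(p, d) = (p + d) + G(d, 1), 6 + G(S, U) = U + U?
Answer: 110/18739 - √187/37478 ≈ 0.0055052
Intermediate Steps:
G(S, U) = -6 + 2*U (G(S, U) = -6 + (U + U) = -6 + 2*U)
h(p, d) = -4 + d + p (h(p, d) = (p + d) + (-6 + 2*1) = (d + p) + (-6 + 2) = (d + p) - 4 = -4 + d + p)
h((-6)³, √(119 + 68))/(-37478) = (-4 + √(119 + 68) + (-6)³)/(-37478) = (-4 + √187 - 216)*(-1/37478) = (-220 + √187)*(-1/37478) = 110/18739 - √187/37478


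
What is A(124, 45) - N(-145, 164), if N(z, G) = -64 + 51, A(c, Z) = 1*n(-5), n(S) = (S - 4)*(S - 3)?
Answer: 85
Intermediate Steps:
n(S) = (-4 + S)*(-3 + S)
A(c, Z) = 72 (A(c, Z) = 1*(12 + (-5)² - 7*(-5)) = 1*(12 + 25 + 35) = 1*72 = 72)
N(z, G) = -13
A(124, 45) - N(-145, 164) = 72 - 1*(-13) = 72 + 13 = 85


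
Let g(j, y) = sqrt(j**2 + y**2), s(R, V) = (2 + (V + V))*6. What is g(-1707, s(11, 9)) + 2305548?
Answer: 2305548 + 3*sqrt(325361) ≈ 2.3073e+6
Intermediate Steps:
s(R, V) = 12 + 12*V (s(R, V) = (2 + 2*V)*6 = 12 + 12*V)
g(-1707, s(11, 9)) + 2305548 = sqrt((-1707)**2 + (12 + 12*9)**2) + 2305548 = sqrt(2913849 + (12 + 108)**2) + 2305548 = sqrt(2913849 + 120**2) + 2305548 = sqrt(2913849 + 14400) + 2305548 = sqrt(2928249) + 2305548 = 3*sqrt(325361) + 2305548 = 2305548 + 3*sqrt(325361)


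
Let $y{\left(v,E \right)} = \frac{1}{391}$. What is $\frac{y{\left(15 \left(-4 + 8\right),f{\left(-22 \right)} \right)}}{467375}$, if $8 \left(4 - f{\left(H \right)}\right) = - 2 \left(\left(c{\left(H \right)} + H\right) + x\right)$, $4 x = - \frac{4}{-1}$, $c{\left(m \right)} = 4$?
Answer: $\frac{1}{182743625} \approx 5.4721 \cdot 10^{-9}$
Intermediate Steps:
$x = 1$ ($x = \frac{\left(-4\right) \frac{1}{-1}}{4} = \frac{\left(-4\right) \left(-1\right)}{4} = \frac{1}{4} \cdot 4 = 1$)
$f{\left(H \right)} = \frac{21}{4} + \frac{H}{4}$ ($f{\left(H \right)} = 4 - \frac{\left(-2\right) \left(\left(4 + H\right) + 1\right)}{8} = 4 - \frac{\left(-2\right) \left(5 + H\right)}{8} = 4 - \frac{-10 - 2 H}{8} = 4 + \left(\frac{5}{4} + \frac{H}{4}\right) = \frac{21}{4} + \frac{H}{4}$)
$y{\left(v,E \right)} = \frac{1}{391}$
$\frac{y{\left(15 \left(-4 + 8\right),f{\left(-22 \right)} \right)}}{467375} = \frac{1}{391 \cdot 467375} = \frac{1}{391} \cdot \frac{1}{467375} = \frac{1}{182743625}$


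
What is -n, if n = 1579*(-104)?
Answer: 164216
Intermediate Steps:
n = -164216
-n = -1*(-164216) = 164216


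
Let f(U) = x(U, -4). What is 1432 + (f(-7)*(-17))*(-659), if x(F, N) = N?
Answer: -43380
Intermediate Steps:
f(U) = -4
1432 + (f(-7)*(-17))*(-659) = 1432 - 4*(-17)*(-659) = 1432 + 68*(-659) = 1432 - 44812 = -43380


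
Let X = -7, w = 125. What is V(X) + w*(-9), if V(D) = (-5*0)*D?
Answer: -1125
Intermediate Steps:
V(D) = 0 (V(D) = 0*D = 0)
V(X) + w*(-9) = 0 + 125*(-9) = 0 - 1125 = -1125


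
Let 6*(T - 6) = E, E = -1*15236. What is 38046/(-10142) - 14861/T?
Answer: 81505593/38539600 ≈ 2.1149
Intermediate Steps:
E = -15236
T = -7600/3 (T = 6 + (⅙)*(-15236) = 6 - 7618/3 = -7600/3 ≈ -2533.3)
38046/(-10142) - 14861/T = 38046/(-10142) - 14861/(-7600/3) = 38046*(-1/10142) - 14861*(-3/7600) = -19023/5071 + 44583/7600 = 81505593/38539600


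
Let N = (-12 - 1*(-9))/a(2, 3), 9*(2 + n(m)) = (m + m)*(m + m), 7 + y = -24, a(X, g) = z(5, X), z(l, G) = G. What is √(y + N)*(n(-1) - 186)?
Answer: -844*I*√130/9 ≈ -1069.2*I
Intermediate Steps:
a(X, g) = X
y = -31 (y = -7 - 24 = -31)
n(m) = -2 + 4*m²/9 (n(m) = -2 + ((m + m)*(m + m))/9 = -2 + ((2*m)*(2*m))/9 = -2 + (4*m²)/9 = -2 + 4*m²/9)
N = -3/2 (N = (-12 - 1*(-9))/2 = (-12 + 9)*(½) = -3*½ = -3/2 ≈ -1.5000)
√(y + N)*(n(-1) - 186) = √(-31 - 3/2)*((-2 + (4/9)*(-1)²) - 186) = √(-65/2)*((-2 + (4/9)*1) - 186) = (I*√130/2)*((-2 + 4/9) - 186) = (I*√130/2)*(-14/9 - 186) = (I*√130/2)*(-1688/9) = -844*I*√130/9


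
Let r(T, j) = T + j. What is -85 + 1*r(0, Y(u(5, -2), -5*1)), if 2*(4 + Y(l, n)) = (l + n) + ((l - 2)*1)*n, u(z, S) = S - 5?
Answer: -145/2 ≈ -72.500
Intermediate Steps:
u(z, S) = -5 + S
Y(l, n) = -4 + l/2 + n/2 + n*(-2 + l)/2 (Y(l, n) = -4 + ((l + n) + ((l - 2)*1)*n)/2 = -4 + ((l + n) + ((-2 + l)*1)*n)/2 = -4 + ((l + n) + (-2 + l)*n)/2 = -4 + ((l + n) + n*(-2 + l))/2 = -4 + (l + n + n*(-2 + l))/2 = -4 + (l/2 + n/2 + n*(-2 + l)/2) = -4 + l/2 + n/2 + n*(-2 + l)/2)
-85 + 1*r(0, Y(u(5, -2), -5*1)) = -85 + 1*(0 + (-4 + (-5 - 2)/2 - (-5)/2 + (-5 - 2)*(-5*1)/2)) = -85 + 1*(0 + (-4 + (½)*(-7) - ½*(-5) + (½)*(-7)*(-5))) = -85 + 1*(0 + (-4 - 7/2 + 5/2 + 35/2)) = -85 + 1*(0 + 25/2) = -85 + 1*(25/2) = -85 + 25/2 = -145/2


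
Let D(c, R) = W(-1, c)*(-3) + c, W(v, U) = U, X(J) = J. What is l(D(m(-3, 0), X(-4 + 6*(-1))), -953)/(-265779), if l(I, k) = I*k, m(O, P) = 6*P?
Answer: 0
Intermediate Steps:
D(c, R) = -2*c (D(c, R) = c*(-3) + c = -3*c + c = -2*c)
l(D(m(-3, 0), X(-4 + 6*(-1))), -953)/(-265779) = (-12*0*(-953))/(-265779) = (-2*0*(-953))*(-1/265779) = (0*(-953))*(-1/265779) = 0*(-1/265779) = 0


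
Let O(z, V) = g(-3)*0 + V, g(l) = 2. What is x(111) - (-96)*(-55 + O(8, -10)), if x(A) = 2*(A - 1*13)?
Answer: -6044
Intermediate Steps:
O(z, V) = V (O(z, V) = 2*0 + V = 0 + V = V)
x(A) = -26 + 2*A (x(A) = 2*(A - 13) = 2*(-13 + A) = -26 + 2*A)
x(111) - (-96)*(-55 + O(8, -10)) = (-26 + 2*111) - (-96)*(-55 - 10) = (-26 + 222) - (-96)*(-65) = 196 - 1*6240 = 196 - 6240 = -6044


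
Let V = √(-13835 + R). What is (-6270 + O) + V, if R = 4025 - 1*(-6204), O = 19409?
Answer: 13139 + I*√3606 ≈ 13139.0 + 60.05*I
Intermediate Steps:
R = 10229 (R = 4025 + 6204 = 10229)
V = I*√3606 (V = √(-13835 + 10229) = √(-3606) = I*√3606 ≈ 60.05*I)
(-6270 + O) + V = (-6270 + 19409) + I*√3606 = 13139 + I*√3606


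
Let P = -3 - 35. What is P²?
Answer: 1444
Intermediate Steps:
P = -38
P² = (-38)² = 1444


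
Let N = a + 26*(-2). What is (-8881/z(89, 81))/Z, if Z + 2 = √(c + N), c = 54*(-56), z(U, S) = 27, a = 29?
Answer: 17762/82377 + 8881*I*√3047/82377 ≈ 0.21562 + 5.951*I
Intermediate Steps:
c = -3024
N = -23 (N = 29 + 26*(-2) = 29 - 52 = -23)
Z = -2 + I*√3047 (Z = -2 + √(-3024 - 23) = -2 + √(-3047) = -2 + I*√3047 ≈ -2.0 + 55.2*I)
(-8881/z(89, 81))/Z = (-8881/27)/(-2 + I*√3047) = (-8881*1/27)/(-2 + I*√3047) = -8881/(27*(-2 + I*√3047))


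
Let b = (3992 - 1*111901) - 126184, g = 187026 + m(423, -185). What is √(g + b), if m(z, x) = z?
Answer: 26*I*√69 ≈ 215.97*I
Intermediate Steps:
g = 187449 (g = 187026 + 423 = 187449)
b = -234093 (b = (3992 - 111901) - 126184 = -107909 - 126184 = -234093)
√(g + b) = √(187449 - 234093) = √(-46644) = 26*I*√69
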